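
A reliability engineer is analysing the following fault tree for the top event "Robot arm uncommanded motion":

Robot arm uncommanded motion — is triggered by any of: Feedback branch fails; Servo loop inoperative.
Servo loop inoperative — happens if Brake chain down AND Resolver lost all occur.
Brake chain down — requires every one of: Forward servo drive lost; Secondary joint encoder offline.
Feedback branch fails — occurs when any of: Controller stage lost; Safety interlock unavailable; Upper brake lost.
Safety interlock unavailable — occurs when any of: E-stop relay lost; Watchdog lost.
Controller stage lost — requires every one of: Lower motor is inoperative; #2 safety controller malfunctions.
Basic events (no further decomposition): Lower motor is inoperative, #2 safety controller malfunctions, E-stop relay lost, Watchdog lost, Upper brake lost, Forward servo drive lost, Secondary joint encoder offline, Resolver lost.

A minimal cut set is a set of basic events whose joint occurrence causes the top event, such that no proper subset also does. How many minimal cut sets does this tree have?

5

Controller stage lost [AND]: one cut set from each child combined → 1 × 1 = 1 cut set(s).
Safety interlock unavailable [OR]: union of children's cut sets → 2 cut set(s).
Feedback branch fails [OR]: union of children's cut sets → 4 cut set(s).
Brake chain down [AND]: one cut set from each child combined → 1 × 1 = 1 cut set(s).
Servo loop inoperative [AND]: one cut set from each child combined → 1 × 1 = 1 cut set(s).
Robot arm uncommanded motion [OR]: union of children's cut sets → 5 cut set(s).
Minimal cut sets: {#2 safety controller malfunctions, Lower motor is inoperative}; {E-stop relay lost}; {Watchdog lost}; {Upper brake lost}; {Forward servo drive lost, Resolver lost, Secondary joint encoder offline}.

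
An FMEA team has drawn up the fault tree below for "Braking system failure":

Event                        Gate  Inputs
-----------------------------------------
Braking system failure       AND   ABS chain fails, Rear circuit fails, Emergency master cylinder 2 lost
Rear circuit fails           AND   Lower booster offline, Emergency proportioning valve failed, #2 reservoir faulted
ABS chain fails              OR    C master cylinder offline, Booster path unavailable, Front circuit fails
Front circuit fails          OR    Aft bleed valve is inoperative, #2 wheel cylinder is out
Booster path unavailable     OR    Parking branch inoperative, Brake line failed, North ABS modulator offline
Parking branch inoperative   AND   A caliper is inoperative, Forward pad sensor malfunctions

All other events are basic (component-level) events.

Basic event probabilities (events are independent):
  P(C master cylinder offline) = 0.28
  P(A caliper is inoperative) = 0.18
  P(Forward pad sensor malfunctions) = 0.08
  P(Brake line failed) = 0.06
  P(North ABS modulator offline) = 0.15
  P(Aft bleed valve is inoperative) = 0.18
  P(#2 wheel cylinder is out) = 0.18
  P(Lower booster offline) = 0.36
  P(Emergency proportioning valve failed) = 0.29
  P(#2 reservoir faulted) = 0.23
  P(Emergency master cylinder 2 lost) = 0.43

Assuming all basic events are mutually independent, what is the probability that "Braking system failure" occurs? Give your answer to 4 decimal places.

0.0064

P(Parking branch inoperative) [AND] = 0.18 × 0.08 = 0.014400
P(Booster path unavailable) [OR] = 1 − (1−0.014400) × (1−0.06) × (1−0.15) = 0.212506
P(Front circuit fails) [OR] = 1 − (1−0.18) × (1−0.18) = 0.327600
P(ABS chain fails) [OR] = 1 − (1−0.28) × (1−0.212506) × (1−0.327600) = 0.618752
P(Rear circuit fails) [AND] = 0.36 × 0.29 × 0.23 = 0.024012
P(Braking system failure) [AND] = 0.618752 × 0.024012 × 0.43 = 0.006389
Rounded to 4 decimal places: P(Braking system failure) ≈ 0.0064.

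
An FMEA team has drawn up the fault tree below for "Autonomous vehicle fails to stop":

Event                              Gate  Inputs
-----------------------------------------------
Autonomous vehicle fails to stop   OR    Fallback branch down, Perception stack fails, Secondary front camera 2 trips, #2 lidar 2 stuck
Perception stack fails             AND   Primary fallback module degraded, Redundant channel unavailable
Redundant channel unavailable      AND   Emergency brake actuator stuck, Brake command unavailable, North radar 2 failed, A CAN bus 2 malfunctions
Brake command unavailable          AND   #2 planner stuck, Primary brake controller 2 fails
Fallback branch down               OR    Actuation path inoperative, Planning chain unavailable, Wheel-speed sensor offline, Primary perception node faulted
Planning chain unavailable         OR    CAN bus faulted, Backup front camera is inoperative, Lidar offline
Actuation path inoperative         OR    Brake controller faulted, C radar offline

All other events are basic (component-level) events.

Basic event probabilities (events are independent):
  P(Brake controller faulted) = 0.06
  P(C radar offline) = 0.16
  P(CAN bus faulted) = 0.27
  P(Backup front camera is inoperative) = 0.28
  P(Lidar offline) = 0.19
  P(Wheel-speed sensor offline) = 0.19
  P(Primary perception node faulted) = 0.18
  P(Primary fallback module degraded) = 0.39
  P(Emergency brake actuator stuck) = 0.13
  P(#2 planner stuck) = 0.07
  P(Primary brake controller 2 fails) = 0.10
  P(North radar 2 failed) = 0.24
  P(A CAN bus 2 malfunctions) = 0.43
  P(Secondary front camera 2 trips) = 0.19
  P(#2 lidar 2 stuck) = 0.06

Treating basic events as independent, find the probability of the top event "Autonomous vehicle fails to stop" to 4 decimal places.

0.8300

P(Actuation path inoperative) [OR] = 1 − (1−0.06) × (1−0.16) = 0.210400
P(Planning chain unavailable) [OR] = 1 − (1−0.27) × (1−0.28) × (1−0.19) = 0.574264
P(Fallback branch down) [OR] = 1 − (1−0.210400) × (1−0.574264) × (1−0.19) × (1−0.18) = 0.776722
P(Brake command unavailable) [AND] = 0.07 × 0.10 = 0.007000
P(Redundant channel unavailable) [AND] = 0.13 × 0.007000 × 0.24 × 0.43 = 0.000094
P(Perception stack fails) [AND] = 0.39 × 0.000094 = 0.000037
P(Autonomous vehicle fails to stop) [OR] = 1 − (1−0.776722) × (1−0.000037) × (1−0.19) × (1−0.06) = 0.830002
Rounded to 4 decimal places: P(Autonomous vehicle fails to stop) ≈ 0.8300.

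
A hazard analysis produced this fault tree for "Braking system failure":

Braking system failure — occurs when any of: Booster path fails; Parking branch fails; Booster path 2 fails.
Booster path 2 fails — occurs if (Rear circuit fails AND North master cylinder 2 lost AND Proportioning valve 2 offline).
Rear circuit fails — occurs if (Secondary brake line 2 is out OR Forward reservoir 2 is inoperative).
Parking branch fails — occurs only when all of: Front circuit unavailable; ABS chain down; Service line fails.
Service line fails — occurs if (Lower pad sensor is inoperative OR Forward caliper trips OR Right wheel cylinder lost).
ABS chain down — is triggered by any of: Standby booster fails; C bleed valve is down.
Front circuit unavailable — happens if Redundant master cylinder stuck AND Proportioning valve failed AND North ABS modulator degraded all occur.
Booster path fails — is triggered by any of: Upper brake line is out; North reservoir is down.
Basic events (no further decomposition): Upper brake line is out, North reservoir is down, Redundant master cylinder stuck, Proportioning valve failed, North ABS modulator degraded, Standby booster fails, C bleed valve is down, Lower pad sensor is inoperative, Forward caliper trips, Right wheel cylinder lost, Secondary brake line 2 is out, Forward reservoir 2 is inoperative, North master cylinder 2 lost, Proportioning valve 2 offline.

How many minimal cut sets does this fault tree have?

10

Booster path fails [OR]: union of children's cut sets → 2 cut set(s).
Front circuit unavailable [AND]: one cut set from each child combined → 1 × 1 × 1 = 1 cut set(s).
ABS chain down [OR]: union of children's cut sets → 2 cut set(s).
Service line fails [OR]: union of children's cut sets → 3 cut set(s).
Parking branch fails [AND]: one cut set from each child combined → 1 × 2 × 3 = 6 cut set(s).
Rear circuit fails [OR]: union of children's cut sets → 2 cut set(s).
Booster path 2 fails [AND]: one cut set from each child combined → 2 × 1 × 1 = 2 cut set(s).
Braking system failure [OR]: union of children's cut sets → 10 cut set(s).
Minimal cut sets: {Upper brake line is out}; {North reservoir is down}; {Lower pad sensor is inoperative, North ABS modulator degraded, Proportioning valve failed, Redundant master cylinder stuck, Standby booster fails}; {Forward caliper trips, North ABS modulator degraded, Proportioning valve failed, Redundant master cylinder stuck, Standby booster fails}; {North ABS modulator degraded, Proportioning valve failed, Redundant master cylinder stuck, Right wheel cylinder lost, Standby booster fails}; {C bleed valve is down, Lower pad sensor is inoperative, North ABS modulator degraded, Proportioning valve failed, Redundant master cylinder stuck}; {C bleed valve is down, Forward caliper trips, North ABS modulator degraded, Proportioning valve failed, Redundant master cylinder stuck}; {C bleed valve is down, North ABS modulator degraded, Proportioning valve failed, Redundant master cylinder stuck, Right wheel cylinder lost}; {North master cylinder 2 lost, Proportioning valve 2 offline, Secondary brake line 2 is out}; {Forward reservoir 2 is inoperative, North master cylinder 2 lost, Proportioning valve 2 offline}.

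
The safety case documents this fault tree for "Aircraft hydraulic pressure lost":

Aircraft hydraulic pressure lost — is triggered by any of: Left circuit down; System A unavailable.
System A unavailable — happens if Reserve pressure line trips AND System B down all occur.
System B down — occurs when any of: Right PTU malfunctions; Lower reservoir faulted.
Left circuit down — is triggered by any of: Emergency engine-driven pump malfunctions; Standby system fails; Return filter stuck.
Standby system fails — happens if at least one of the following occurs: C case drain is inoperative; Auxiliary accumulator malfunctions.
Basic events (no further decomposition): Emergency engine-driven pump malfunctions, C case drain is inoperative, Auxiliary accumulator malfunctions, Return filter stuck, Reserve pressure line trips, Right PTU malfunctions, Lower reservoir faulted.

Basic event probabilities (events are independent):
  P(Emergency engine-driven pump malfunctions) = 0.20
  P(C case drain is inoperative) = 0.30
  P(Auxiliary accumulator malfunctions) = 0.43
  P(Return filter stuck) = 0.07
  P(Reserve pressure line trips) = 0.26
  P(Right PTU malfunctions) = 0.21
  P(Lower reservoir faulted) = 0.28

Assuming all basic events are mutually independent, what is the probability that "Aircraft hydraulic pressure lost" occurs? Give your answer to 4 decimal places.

P(Standby system fails) [OR] = 1 − (1−0.30) × (1−0.43) = 0.601000
P(Left circuit down) [OR] = 1 − (1−0.20) × (1−0.601000) × (1−0.07) = 0.703144
P(System B down) [OR] = 1 − (1−0.21) × (1−0.28) = 0.431200
P(System A unavailable) [AND] = 0.26 × 0.431200 = 0.112112
P(Aircraft hydraulic pressure lost) [OR] = 1 − (1−0.703144) × (1−0.112112) = 0.736425
Rounded to 4 decimal places: P(Aircraft hydraulic pressure lost) ≈ 0.7364.

0.7364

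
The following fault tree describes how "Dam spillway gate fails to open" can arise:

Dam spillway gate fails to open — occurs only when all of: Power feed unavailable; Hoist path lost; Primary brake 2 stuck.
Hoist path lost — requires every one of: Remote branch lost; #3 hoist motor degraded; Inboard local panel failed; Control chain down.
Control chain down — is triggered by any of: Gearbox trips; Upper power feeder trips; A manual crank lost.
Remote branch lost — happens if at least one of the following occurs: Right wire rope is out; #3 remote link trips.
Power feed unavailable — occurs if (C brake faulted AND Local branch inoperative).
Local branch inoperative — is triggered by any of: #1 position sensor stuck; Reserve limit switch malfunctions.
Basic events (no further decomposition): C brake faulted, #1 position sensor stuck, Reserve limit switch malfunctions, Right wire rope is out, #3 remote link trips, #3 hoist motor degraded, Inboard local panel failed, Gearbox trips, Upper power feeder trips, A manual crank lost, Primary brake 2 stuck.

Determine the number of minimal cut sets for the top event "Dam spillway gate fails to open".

12

Local branch inoperative [OR]: union of children's cut sets → 2 cut set(s).
Power feed unavailable [AND]: one cut set from each child combined → 1 × 2 = 2 cut set(s).
Remote branch lost [OR]: union of children's cut sets → 2 cut set(s).
Control chain down [OR]: union of children's cut sets → 3 cut set(s).
Hoist path lost [AND]: one cut set from each child combined → 2 × 1 × 1 × 3 = 6 cut set(s).
Dam spillway gate fails to open [AND]: one cut set from each child combined → 2 × 6 × 1 = 12 cut set(s).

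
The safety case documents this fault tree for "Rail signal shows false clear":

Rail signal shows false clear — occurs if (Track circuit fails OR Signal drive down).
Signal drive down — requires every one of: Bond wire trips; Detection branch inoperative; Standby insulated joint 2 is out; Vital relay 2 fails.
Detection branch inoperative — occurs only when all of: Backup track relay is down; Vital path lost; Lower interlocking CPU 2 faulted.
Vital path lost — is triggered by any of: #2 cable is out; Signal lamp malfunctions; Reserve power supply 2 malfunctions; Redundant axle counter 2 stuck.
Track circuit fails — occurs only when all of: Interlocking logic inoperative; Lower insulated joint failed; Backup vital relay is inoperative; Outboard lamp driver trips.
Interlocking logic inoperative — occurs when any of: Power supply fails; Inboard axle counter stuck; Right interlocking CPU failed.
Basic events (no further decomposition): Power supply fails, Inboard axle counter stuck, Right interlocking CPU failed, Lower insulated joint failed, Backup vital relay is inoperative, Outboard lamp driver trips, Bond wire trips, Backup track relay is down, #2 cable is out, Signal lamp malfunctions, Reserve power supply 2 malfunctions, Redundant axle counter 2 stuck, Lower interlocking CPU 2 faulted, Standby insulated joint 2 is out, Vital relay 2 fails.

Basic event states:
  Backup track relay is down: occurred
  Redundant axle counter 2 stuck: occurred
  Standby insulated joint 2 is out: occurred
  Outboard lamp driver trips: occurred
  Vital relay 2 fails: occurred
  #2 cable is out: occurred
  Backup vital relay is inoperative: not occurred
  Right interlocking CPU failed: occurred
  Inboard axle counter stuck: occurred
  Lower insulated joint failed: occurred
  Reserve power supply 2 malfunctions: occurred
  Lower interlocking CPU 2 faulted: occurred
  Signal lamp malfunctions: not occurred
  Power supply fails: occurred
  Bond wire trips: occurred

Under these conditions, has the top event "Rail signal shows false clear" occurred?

Interlocking logic inoperative [OR]: Power supply fails=occurs, Inboard axle counter stuck=occurs, Right interlocking CPU failed=occurs → at least one input occurs → occurs.
Track circuit fails [AND]: Interlocking logic inoperative=occurs, Lower insulated joint failed=occurs, Backup vital relay is inoperative=not, Outboard lamp driver trips=occurs → not all inputs occur → does not occur.
Vital path lost [OR]: #2 cable is out=occurs, Signal lamp malfunctions=not, Reserve power supply 2 malfunctions=occurs, Redundant axle counter 2 stuck=occurs → at least one input occurs → occurs.
Detection branch inoperative [AND]: Backup track relay is down=occurs, Vital path lost=occurs, Lower interlocking CPU 2 faulted=occurs → all inputs occur → occurs.
Signal drive down [AND]: Bond wire trips=occurs, Detection branch inoperative=occurs, Standby insulated joint 2 is out=occurs, Vital relay 2 fails=occurs → all inputs occur → occurs.
Rail signal shows false clear [OR]: Track circuit fails=not, Signal drive down=occurs → at least one input occurs → occurs.

Yes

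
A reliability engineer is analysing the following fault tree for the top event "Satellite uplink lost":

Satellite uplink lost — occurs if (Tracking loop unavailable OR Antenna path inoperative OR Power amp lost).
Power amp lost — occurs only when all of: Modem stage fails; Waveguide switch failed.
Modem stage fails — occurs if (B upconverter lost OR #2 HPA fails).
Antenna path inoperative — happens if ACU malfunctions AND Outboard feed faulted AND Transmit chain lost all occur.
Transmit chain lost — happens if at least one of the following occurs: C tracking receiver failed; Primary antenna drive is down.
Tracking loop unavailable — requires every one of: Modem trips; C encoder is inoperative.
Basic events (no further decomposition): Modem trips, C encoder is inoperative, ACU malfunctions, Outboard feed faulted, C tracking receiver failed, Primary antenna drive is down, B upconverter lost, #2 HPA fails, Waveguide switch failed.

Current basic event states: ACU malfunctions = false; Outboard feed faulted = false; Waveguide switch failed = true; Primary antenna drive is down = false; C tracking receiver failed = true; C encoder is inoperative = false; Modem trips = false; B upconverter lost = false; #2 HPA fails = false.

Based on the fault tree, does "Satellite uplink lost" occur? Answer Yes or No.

No

Tracking loop unavailable [AND]: Modem trips=not, C encoder is inoperative=not → not all inputs occur → does not occur.
Transmit chain lost [OR]: C tracking receiver failed=occurs, Primary antenna drive is down=not → at least one input occurs → occurs.
Antenna path inoperative [AND]: ACU malfunctions=not, Outboard feed faulted=not, Transmit chain lost=occurs → not all inputs occur → does not occur.
Modem stage fails [OR]: B upconverter lost=not, #2 HPA fails=not → no input occurs → does not occur.
Power amp lost [AND]: Modem stage fails=not, Waveguide switch failed=occurs → not all inputs occur → does not occur.
Satellite uplink lost [OR]: Tracking loop unavailable=not, Antenna path inoperative=not, Power amp lost=not → no input occurs → does not occur.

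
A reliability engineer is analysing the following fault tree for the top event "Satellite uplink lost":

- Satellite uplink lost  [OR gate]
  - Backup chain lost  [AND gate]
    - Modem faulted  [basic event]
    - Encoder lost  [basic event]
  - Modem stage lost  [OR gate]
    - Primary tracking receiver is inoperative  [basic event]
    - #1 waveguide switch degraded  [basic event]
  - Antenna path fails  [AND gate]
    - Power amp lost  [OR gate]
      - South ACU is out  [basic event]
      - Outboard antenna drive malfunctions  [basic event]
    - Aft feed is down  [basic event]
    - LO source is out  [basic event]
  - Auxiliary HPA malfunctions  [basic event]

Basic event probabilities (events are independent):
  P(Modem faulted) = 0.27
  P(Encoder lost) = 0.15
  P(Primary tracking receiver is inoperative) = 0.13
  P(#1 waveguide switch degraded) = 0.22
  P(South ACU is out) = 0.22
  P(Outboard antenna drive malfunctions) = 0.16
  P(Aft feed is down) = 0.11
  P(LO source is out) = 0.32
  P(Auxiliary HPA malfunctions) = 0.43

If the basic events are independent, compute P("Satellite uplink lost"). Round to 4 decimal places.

0.6334

P(Backup chain lost) [AND] = 0.27 × 0.15 = 0.040500
P(Modem stage lost) [OR] = 1 − (1−0.13) × (1−0.22) = 0.321400
P(Power amp lost) [OR] = 1 − (1−0.22) × (1−0.16) = 0.344800
P(Antenna path fails) [AND] = 0.344800 × 0.11 × 0.32 = 0.012137
P(Satellite uplink lost) [OR] = 1 − (1−0.040500) × (1−0.321400) × (1−0.012137) × (1−0.43) = 0.633368
Rounded to 4 decimal places: P(Satellite uplink lost) ≈ 0.6334.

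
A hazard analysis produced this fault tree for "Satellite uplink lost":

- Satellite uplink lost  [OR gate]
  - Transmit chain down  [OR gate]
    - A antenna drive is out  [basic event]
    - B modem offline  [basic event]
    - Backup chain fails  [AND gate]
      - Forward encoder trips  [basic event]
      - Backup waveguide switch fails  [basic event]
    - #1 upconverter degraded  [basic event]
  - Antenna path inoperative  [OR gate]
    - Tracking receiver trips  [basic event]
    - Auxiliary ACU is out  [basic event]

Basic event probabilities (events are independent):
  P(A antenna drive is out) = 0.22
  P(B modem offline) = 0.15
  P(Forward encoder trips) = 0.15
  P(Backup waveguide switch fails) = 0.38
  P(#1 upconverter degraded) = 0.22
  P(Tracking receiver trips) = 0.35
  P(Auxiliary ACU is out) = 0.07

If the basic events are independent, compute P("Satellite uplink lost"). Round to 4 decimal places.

0.7052

P(Backup chain fails) [AND] = 0.15 × 0.38 = 0.057000
P(Transmit chain down) [OR] = 1 − (1−0.22) × (1−0.15) × (1−0.057000) × (1−0.22) = 0.512337
P(Antenna path inoperative) [OR] = 1 − (1−0.35) × (1−0.07) = 0.395500
P(Satellite uplink lost) [OR] = 1 − (1−0.512337) × (1−0.395500) = 0.705208
Rounded to 4 decimal places: P(Satellite uplink lost) ≈ 0.7052.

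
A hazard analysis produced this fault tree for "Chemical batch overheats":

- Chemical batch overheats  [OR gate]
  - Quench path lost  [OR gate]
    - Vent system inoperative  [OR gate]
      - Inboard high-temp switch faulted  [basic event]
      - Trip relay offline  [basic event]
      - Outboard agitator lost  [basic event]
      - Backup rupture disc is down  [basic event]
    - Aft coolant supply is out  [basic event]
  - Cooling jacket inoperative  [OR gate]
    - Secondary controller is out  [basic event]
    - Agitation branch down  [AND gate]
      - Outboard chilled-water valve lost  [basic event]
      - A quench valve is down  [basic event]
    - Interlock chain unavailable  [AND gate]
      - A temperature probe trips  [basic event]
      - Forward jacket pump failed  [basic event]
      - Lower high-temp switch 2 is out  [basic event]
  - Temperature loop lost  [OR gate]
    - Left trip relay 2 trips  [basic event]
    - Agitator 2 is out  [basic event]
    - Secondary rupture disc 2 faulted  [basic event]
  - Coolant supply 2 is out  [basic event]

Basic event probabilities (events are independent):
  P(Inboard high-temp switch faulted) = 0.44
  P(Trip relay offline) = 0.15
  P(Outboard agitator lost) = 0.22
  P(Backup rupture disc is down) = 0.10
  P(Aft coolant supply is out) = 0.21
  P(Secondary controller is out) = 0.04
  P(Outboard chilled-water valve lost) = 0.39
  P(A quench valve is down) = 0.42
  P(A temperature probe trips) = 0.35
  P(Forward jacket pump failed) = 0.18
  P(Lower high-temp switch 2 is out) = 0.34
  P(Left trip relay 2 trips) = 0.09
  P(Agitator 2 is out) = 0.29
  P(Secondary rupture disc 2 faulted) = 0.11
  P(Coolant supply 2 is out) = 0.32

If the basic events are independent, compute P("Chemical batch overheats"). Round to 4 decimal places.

P(Vent system inoperative) [OR] = 1 − (1−0.44) × (1−0.15) × (1−0.22) × (1−0.10) = 0.665848
P(Quench path lost) [OR] = 1 − (1−0.665848) × (1−0.21) = 0.736020
P(Agitation branch down) [AND] = 0.39 × 0.42 = 0.163800
P(Interlock chain unavailable) [AND] = 0.35 × 0.18 × 0.34 = 0.021420
P(Cooling jacket inoperative) [OR] = 1 − (1−0.04) × (1−0.163800) × (1−0.021420) = 0.214443
P(Temperature loop lost) [OR] = 1 − (1−0.09) × (1−0.29) × (1−0.11) = 0.424971
P(Chemical batch overheats) [OR] = 1 − (1−0.736020) × (1−0.214443) × (1−0.424971) × (1−0.32) = 0.918914
Rounded to 4 decimal places: P(Chemical batch overheats) ≈ 0.9189.

0.9189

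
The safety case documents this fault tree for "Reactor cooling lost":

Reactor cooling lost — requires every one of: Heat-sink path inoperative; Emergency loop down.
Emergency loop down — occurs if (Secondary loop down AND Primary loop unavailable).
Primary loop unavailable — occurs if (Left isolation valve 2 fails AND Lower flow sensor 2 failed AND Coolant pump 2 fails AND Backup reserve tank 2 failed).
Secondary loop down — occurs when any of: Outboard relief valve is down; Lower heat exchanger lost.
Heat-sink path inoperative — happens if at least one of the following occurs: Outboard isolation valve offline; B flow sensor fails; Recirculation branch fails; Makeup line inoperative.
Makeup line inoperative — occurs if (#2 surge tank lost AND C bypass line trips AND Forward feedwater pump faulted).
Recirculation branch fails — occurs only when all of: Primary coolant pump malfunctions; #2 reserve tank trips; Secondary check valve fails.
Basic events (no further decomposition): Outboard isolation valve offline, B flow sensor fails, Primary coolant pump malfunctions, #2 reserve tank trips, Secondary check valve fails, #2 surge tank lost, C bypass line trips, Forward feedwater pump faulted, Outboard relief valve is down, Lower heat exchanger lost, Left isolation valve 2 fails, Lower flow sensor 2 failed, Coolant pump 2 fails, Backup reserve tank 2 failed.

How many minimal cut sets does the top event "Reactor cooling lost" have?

Recirculation branch fails [AND]: one cut set from each child combined → 1 × 1 × 1 = 1 cut set(s).
Makeup line inoperative [AND]: one cut set from each child combined → 1 × 1 × 1 = 1 cut set(s).
Heat-sink path inoperative [OR]: union of children's cut sets → 4 cut set(s).
Secondary loop down [OR]: union of children's cut sets → 2 cut set(s).
Primary loop unavailable [AND]: one cut set from each child combined → 1 × 1 × 1 × 1 = 1 cut set(s).
Emergency loop down [AND]: one cut set from each child combined → 2 × 1 = 2 cut set(s).
Reactor cooling lost [AND]: one cut set from each child combined → 4 × 2 = 8 cut set(s).
Minimal cut sets: {Backup reserve tank 2 failed, Coolant pump 2 fails, Left isolation valve 2 fails, Lower flow sensor 2 failed, Outboard isolation valve offline, Outboard relief valve is down}; {Backup reserve tank 2 failed, Coolant pump 2 fails, Left isolation valve 2 fails, Lower flow sensor 2 failed, Lower heat exchanger lost, Outboard isolation valve offline}; {B flow sensor fails, Backup reserve tank 2 failed, Coolant pump 2 fails, Left isolation valve 2 fails, Lower flow sensor 2 failed, Outboard relief valve is down}; {B flow sensor fails, Backup reserve tank 2 failed, Coolant pump 2 fails, Left isolation valve 2 fails, Lower flow sensor 2 failed, Lower heat exchanger lost}; {#2 reserve tank trips, Backup reserve tank 2 failed, Coolant pump 2 fails, Left isolation valve 2 fails, Lower flow sensor 2 failed, Outboard relief valve is down, Primary coolant pump malfunctions, Secondary check valve fails}; {#2 reserve tank trips, Backup reserve tank 2 failed, Coolant pump 2 fails, Left isolation valve 2 fails, Lower flow sensor 2 failed, Lower heat exchanger lost, Primary coolant pump malfunctions, Secondary check valve fails}; {#2 surge tank lost, Backup reserve tank 2 failed, C bypass line trips, Coolant pump 2 fails, Forward feedwater pump faulted, Left isolation valve 2 fails, Lower flow sensor 2 failed, Outboard relief valve is down}; {#2 surge tank lost, Backup reserve tank 2 failed, C bypass line trips, Coolant pump 2 fails, Forward feedwater pump faulted, Left isolation valve 2 fails, Lower flow sensor 2 failed, Lower heat exchanger lost}.

8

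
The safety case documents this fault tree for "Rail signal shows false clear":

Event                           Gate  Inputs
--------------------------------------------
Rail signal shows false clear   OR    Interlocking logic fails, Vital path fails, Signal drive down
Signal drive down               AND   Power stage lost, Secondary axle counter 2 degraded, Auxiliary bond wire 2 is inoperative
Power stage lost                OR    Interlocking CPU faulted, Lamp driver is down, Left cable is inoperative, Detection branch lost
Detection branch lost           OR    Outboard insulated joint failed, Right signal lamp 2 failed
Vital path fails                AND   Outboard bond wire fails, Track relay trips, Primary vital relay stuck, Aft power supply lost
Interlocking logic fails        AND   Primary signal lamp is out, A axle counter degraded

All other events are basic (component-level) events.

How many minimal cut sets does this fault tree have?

Interlocking logic fails [AND]: one cut set from each child combined → 1 × 1 = 1 cut set(s).
Vital path fails [AND]: one cut set from each child combined → 1 × 1 × 1 × 1 = 1 cut set(s).
Detection branch lost [OR]: union of children's cut sets → 2 cut set(s).
Power stage lost [OR]: union of children's cut sets → 5 cut set(s).
Signal drive down [AND]: one cut set from each child combined → 5 × 1 × 1 = 5 cut set(s).
Rail signal shows false clear [OR]: union of children's cut sets → 7 cut set(s).
Minimal cut sets: {A axle counter degraded, Primary signal lamp is out}; {Aft power supply lost, Outboard bond wire fails, Primary vital relay stuck, Track relay trips}; {Auxiliary bond wire 2 is inoperative, Interlocking CPU faulted, Secondary axle counter 2 degraded}; {Auxiliary bond wire 2 is inoperative, Lamp driver is down, Secondary axle counter 2 degraded}; {Auxiliary bond wire 2 is inoperative, Left cable is inoperative, Secondary axle counter 2 degraded}; {Auxiliary bond wire 2 is inoperative, Outboard insulated joint failed, Secondary axle counter 2 degraded}; {Auxiliary bond wire 2 is inoperative, Right signal lamp 2 failed, Secondary axle counter 2 degraded}.

7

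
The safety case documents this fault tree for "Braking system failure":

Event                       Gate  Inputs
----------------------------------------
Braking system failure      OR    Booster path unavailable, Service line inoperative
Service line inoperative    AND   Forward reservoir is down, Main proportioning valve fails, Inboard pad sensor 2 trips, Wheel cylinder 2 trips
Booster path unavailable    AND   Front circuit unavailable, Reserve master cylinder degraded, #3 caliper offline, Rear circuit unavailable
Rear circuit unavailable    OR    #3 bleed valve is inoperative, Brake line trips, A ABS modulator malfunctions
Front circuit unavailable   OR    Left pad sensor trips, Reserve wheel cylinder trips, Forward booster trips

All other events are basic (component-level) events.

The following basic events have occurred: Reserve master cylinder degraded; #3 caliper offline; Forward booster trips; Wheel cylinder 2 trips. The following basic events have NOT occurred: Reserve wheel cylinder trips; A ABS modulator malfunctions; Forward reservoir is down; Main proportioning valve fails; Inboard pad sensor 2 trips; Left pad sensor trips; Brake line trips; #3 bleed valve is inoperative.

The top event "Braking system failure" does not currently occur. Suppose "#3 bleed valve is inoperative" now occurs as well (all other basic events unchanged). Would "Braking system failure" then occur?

Yes

Counterfactual: set "#3 bleed valve is inoperative" to occurred.
Front circuit unavailable [OR]: Left pad sensor trips=not, Reserve wheel cylinder trips=not, Forward booster trips=occurs → at least one input occurs → occurs.
Rear circuit unavailable [OR]: #3 bleed valve is inoperative=occurs, Brake line trips=not, A ABS modulator malfunctions=not → at least one input occurs → occurs.
Booster path unavailable [AND]: Front circuit unavailable=occurs, Reserve master cylinder degraded=occurs, #3 caliper offline=occurs, Rear circuit unavailable=occurs → all inputs occur → occurs.
Service line inoperative [AND]: Forward reservoir is down=not, Main proportioning valve fails=not, Inboard pad sensor 2 trips=not, Wheel cylinder 2 trips=occurs → not all inputs occur → does not occur.
Braking system failure [OR]: Booster path unavailable=occurs, Service line inoperative=not → at least one input occurs → occurs.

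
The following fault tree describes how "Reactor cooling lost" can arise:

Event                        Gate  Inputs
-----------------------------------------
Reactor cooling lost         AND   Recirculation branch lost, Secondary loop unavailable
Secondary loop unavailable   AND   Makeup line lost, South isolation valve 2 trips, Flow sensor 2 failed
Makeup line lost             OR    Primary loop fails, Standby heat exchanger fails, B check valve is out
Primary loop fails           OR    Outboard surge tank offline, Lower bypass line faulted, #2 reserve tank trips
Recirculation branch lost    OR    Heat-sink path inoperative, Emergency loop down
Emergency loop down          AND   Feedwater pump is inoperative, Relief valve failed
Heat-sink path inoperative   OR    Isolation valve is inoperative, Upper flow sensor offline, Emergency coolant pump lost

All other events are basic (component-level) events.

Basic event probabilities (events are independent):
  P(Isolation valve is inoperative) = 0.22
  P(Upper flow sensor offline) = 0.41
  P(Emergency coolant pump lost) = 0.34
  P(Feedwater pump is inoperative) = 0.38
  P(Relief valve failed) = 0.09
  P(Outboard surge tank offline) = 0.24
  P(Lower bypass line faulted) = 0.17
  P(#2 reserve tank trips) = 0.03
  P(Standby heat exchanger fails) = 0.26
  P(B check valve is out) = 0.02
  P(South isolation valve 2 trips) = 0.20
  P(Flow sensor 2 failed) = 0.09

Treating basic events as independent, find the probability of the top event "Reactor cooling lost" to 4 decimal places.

P(Heat-sink path inoperative) [OR] = 1 − (1−0.22) × (1−0.41) × (1−0.34) = 0.696268
P(Emergency loop down) [AND] = 0.38 × 0.09 = 0.034200
P(Recirculation branch lost) [OR] = 1 − (1−0.696268) × (1−0.034200) = 0.706656
P(Primary loop fails) [OR] = 1 − (1−0.24) × (1−0.17) × (1−0.03) = 0.388124
P(Makeup line lost) [OR] = 1 − (1−0.388124) × (1−0.26) × (1−0.02) = 0.556268
P(Secondary loop unavailable) [AND] = 0.556268 × 0.20 × 0.09 = 0.010013
P(Reactor cooling lost) [AND] = 0.706656 × 0.010013 = 0.007076
Rounded to 4 decimal places: P(Reactor cooling lost) ≈ 0.0071.

0.0071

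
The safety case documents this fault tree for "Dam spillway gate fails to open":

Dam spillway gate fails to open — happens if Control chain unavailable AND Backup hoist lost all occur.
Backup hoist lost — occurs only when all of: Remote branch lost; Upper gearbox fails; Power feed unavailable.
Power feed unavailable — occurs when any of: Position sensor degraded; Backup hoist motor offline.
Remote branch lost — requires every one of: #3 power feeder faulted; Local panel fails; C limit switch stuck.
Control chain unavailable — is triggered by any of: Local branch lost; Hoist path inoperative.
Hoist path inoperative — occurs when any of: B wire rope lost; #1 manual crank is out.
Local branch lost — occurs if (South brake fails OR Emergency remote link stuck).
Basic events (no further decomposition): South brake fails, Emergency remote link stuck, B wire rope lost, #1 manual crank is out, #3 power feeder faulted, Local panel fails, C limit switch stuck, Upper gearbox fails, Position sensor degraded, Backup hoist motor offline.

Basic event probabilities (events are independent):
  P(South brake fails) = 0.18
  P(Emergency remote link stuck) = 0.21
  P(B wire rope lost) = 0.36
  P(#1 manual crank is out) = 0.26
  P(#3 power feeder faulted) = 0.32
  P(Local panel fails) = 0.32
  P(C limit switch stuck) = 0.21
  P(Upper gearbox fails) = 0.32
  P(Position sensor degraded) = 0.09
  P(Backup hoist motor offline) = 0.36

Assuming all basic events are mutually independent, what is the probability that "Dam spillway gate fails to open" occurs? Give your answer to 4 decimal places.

0.0020

P(Local branch lost) [OR] = 1 − (1−0.18) × (1−0.21) = 0.352200
P(Hoist path inoperative) [OR] = 1 − (1−0.36) × (1−0.26) = 0.526400
P(Control chain unavailable) [OR] = 1 − (1−0.352200) × (1−0.526400) = 0.693202
P(Remote branch lost) [AND] = 0.32 × 0.32 × 0.21 = 0.021504
P(Power feed unavailable) [OR] = 1 − (1−0.09) × (1−0.36) = 0.417600
P(Backup hoist lost) [AND] = 0.021504 × 0.32 × 0.417600 = 0.002874
P(Dam spillway gate fails to open) [AND] = 0.693202 × 0.002874 = 0.001992
Rounded to 4 decimal places: P(Dam spillway gate fails to open) ≈ 0.0020.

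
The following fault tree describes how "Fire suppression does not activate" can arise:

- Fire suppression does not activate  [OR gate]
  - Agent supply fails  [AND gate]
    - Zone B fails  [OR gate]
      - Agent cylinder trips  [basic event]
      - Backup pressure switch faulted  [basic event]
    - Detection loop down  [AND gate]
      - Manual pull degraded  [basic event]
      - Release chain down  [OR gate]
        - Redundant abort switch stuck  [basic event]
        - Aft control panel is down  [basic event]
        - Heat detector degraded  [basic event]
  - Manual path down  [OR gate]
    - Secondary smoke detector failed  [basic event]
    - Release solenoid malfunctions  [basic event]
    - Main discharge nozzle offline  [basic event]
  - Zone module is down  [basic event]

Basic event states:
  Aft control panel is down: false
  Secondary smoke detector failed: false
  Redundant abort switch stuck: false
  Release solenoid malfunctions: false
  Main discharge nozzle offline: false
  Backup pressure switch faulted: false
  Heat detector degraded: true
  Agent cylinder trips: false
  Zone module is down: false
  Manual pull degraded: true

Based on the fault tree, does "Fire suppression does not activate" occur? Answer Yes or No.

No

Zone B fails [OR]: Agent cylinder trips=not, Backup pressure switch faulted=not → no input occurs → does not occur.
Release chain down [OR]: Redundant abort switch stuck=not, Aft control panel is down=not, Heat detector degraded=occurs → at least one input occurs → occurs.
Detection loop down [AND]: Manual pull degraded=occurs, Release chain down=occurs → all inputs occur → occurs.
Agent supply fails [AND]: Zone B fails=not, Detection loop down=occurs → not all inputs occur → does not occur.
Manual path down [OR]: Secondary smoke detector failed=not, Release solenoid malfunctions=not, Main discharge nozzle offline=not → no input occurs → does not occur.
Fire suppression does not activate [OR]: Agent supply fails=not, Manual path down=not, Zone module is down=not → no input occurs → does not occur.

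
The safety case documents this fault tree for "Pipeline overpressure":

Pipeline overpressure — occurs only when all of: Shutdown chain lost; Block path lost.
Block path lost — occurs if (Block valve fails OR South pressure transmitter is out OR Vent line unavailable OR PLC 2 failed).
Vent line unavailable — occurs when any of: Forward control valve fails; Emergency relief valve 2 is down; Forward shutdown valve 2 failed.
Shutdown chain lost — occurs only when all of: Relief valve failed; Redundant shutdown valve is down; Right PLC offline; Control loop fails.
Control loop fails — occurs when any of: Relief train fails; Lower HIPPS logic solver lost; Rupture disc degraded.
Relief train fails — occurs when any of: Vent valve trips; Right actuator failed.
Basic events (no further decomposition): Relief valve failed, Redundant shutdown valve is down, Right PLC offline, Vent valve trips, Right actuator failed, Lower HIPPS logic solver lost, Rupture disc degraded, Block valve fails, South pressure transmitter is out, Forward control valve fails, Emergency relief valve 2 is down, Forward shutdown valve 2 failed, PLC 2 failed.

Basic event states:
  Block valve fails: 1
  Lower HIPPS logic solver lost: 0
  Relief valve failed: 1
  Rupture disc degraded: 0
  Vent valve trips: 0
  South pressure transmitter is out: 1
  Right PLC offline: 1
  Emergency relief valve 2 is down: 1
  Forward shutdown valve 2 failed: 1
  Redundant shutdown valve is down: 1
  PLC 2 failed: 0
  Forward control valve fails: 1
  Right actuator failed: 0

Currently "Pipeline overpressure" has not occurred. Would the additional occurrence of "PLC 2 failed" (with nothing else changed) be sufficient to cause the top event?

Counterfactual: set "PLC 2 failed" to occurred.
Relief train fails [OR]: Vent valve trips=not, Right actuator failed=not → no input occurs → does not occur.
Control loop fails [OR]: Relief train fails=not, Lower HIPPS logic solver lost=not, Rupture disc degraded=not → no input occurs → does not occur.
Shutdown chain lost [AND]: Relief valve failed=occurs, Redundant shutdown valve is down=occurs, Right PLC offline=occurs, Control loop fails=not → not all inputs occur → does not occur.
Vent line unavailable [OR]: Forward control valve fails=occurs, Emergency relief valve 2 is down=occurs, Forward shutdown valve 2 failed=occurs → at least one input occurs → occurs.
Block path lost [OR]: Block valve fails=occurs, South pressure transmitter is out=occurs, Vent line unavailable=occurs, PLC 2 failed=occurs → at least one input occurs → occurs.
Pipeline overpressure [AND]: Shutdown chain lost=not, Block path lost=occurs → not all inputs occur → does not occur.

No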